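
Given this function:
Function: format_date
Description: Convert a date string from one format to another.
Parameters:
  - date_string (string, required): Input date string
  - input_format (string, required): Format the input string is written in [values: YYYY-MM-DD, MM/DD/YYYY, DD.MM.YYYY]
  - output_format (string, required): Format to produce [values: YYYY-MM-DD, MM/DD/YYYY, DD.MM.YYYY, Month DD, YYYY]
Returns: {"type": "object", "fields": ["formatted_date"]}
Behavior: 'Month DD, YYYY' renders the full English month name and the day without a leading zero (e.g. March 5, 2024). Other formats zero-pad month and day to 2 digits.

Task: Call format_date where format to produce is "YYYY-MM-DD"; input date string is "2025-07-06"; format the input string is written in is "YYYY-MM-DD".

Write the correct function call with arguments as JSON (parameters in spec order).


Mapping each described value to its parameter name:
  'Format to produce' -> output_format = "YYYY-MM-DD"
  'Input date string' -> date_string = "2025-07-06"
  'Format the input string is written in' -> input_format = "YYYY-MM-DD"
format_date({"date_string": "2025-07-06", "input_format": "YYYY-MM-DD", "output_format": "YYYY-MM-DD"})


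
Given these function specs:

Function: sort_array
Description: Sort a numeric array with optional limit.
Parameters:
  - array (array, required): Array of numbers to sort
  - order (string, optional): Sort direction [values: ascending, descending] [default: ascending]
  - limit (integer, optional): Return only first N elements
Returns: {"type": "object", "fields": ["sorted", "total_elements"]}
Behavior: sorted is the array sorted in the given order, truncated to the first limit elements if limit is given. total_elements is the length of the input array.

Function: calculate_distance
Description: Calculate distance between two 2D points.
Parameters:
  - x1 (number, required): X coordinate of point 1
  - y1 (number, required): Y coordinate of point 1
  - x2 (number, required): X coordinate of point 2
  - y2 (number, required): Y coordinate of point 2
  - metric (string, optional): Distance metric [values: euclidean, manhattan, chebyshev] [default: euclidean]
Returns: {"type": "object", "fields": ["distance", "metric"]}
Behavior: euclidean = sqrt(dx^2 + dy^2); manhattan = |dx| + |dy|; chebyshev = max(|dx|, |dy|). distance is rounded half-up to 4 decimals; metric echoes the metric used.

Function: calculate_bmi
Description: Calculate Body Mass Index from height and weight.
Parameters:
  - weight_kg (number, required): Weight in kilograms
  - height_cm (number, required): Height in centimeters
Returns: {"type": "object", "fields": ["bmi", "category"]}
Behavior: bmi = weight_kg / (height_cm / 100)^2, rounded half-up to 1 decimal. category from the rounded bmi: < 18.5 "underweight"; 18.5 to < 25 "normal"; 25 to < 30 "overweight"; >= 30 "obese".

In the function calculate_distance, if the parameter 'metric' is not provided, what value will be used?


The calculate_distance spec declares:
  - metric (string, optional): Distance metric [values: euclidean, manhattan, chebyshev] [default: euclidean]
Default:
euclidean


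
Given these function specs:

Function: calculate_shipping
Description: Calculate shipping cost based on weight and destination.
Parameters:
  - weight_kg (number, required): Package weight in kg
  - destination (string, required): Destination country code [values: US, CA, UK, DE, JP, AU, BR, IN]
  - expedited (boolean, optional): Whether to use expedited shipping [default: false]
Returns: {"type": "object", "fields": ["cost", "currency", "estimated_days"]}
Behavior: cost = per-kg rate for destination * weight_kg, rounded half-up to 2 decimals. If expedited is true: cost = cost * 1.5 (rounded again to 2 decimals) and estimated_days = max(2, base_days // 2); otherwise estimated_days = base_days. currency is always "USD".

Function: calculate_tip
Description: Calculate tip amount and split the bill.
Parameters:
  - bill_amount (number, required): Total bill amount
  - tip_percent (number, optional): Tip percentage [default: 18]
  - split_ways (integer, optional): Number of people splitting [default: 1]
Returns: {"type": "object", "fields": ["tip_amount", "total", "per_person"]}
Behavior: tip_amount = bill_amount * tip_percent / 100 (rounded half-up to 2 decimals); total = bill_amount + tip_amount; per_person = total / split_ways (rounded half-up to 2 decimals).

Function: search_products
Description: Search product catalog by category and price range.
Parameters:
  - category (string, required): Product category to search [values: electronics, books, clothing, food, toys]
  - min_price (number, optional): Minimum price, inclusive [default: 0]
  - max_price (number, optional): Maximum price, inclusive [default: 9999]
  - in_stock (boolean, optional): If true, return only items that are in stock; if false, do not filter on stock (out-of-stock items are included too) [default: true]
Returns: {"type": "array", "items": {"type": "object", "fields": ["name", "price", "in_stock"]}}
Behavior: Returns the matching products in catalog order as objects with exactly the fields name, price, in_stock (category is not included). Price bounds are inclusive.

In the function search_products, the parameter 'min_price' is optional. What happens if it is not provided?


The search_products spec declares:
  - min_price (number, optional): Minimum price, inclusive [default: 0]
It defaults to 0


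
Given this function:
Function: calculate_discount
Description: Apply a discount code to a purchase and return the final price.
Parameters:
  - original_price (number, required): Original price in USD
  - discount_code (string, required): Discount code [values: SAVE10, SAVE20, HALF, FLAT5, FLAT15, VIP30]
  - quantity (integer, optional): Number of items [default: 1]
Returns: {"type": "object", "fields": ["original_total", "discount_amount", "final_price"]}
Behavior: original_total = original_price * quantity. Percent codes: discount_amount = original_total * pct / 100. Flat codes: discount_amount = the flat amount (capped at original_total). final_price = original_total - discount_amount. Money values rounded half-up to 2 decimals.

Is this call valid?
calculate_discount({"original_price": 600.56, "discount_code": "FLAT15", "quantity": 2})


Checking all required parameters present and types match... All valid.
Valid


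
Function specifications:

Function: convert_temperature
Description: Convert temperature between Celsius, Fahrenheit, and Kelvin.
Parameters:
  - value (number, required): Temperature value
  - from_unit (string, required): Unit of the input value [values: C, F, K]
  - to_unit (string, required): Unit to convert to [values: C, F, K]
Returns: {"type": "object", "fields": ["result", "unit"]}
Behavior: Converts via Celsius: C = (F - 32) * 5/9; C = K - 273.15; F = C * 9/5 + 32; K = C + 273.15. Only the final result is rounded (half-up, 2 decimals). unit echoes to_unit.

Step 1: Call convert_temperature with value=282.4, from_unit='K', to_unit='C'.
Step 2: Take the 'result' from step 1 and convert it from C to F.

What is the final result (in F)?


Step 1: convert_temperature(value=282.4, from_unit=K, to_unit=C)
  To C: 282.4 - 273.15 = 9.25
  Target is C: 9.25
  Round to 2 decimals: 9.25
  -> result = 9.25 C
Step 2: convert_temperature(value=9.25, from_unit=C, to_unit=F)
  Input already in C: 9.25
  To F: 9.25 * 9/5 + 32 = 48.65
  Round to 2 decimals: 48.65
  -> result = 48.65 F
48.65 F


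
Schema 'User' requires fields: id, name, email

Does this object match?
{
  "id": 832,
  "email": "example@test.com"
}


Checking required fields...
Missing: name
Invalid - missing required field 'name'


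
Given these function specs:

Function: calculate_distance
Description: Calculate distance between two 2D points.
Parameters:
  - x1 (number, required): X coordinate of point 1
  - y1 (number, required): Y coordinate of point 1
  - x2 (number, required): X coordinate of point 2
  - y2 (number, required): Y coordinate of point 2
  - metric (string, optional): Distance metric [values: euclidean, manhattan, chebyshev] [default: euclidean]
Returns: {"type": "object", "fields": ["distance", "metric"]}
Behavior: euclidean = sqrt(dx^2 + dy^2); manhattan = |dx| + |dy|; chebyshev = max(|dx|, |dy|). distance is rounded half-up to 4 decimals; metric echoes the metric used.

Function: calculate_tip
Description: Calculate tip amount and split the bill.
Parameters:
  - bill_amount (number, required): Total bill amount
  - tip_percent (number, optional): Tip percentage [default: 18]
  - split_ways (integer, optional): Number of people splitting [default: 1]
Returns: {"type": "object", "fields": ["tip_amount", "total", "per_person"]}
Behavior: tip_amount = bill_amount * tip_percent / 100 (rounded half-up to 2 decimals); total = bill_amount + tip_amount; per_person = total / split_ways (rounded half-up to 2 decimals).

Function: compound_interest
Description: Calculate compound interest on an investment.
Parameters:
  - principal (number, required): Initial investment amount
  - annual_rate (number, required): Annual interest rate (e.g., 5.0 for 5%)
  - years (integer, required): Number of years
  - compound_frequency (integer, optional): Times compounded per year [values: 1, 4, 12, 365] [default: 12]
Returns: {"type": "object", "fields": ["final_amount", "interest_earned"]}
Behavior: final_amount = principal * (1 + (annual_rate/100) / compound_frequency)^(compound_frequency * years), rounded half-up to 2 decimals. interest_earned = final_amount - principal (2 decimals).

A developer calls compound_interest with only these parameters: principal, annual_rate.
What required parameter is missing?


Required parameters: principal, annual_rate, years
Provided: principal, annual_rate
Missing: years
years


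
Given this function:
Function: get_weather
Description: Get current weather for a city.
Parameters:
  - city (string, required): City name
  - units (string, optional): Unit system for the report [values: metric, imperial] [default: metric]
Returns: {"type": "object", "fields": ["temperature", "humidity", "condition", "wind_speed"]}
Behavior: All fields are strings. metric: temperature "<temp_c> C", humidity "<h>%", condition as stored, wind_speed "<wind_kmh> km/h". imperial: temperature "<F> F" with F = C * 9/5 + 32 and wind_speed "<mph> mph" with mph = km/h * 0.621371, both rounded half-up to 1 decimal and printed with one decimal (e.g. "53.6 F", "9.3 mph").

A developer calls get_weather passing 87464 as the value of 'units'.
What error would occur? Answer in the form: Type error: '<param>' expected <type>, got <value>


Spec: 'units' is declared as string; 87464 is an integer.
Type error: 'units' expected string, got 87464


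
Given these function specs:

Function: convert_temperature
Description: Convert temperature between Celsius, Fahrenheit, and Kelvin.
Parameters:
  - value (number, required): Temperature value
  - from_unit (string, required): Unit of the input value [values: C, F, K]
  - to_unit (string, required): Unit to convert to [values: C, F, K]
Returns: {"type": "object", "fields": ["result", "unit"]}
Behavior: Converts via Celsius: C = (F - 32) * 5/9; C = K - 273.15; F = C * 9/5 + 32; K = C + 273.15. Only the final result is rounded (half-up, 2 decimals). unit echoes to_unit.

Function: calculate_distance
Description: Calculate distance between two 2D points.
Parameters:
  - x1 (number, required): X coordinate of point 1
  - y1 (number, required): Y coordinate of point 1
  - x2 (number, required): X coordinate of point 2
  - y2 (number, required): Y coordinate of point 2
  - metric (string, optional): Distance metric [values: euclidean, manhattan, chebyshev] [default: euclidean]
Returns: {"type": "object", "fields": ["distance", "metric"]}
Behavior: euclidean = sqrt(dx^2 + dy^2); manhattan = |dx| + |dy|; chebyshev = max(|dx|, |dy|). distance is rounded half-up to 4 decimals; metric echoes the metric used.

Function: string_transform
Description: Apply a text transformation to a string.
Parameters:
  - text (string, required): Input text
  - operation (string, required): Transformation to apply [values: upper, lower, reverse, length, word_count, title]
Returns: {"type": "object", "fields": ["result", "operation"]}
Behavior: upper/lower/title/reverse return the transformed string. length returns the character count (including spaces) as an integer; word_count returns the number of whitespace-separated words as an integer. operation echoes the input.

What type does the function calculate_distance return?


The calculate_distance spec declares Returns: {"type": "object", "fields": ["distance", "metric"]}
Type:
object


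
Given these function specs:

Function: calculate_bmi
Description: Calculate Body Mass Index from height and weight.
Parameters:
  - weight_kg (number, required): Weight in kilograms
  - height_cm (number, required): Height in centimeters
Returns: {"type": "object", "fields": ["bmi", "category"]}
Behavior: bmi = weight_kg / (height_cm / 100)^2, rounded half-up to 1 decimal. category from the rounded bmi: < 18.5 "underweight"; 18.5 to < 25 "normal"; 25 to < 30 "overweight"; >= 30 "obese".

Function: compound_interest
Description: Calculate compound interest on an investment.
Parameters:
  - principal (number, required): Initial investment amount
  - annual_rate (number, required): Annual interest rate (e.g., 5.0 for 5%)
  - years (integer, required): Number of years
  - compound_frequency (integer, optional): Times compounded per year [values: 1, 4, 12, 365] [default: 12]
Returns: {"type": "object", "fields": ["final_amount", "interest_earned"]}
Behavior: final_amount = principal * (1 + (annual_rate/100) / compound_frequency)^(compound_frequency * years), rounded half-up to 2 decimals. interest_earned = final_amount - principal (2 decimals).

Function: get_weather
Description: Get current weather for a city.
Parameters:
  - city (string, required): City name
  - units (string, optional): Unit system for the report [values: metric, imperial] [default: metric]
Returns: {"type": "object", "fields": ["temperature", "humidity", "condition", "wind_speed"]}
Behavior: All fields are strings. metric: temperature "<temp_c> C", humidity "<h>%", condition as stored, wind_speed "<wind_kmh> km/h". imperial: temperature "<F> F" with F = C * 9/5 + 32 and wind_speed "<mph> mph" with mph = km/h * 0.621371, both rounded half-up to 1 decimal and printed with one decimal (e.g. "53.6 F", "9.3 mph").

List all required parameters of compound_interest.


Parameters of compound_interest and their required/optional flag:
  principal: required
  annual_rate: required
  years: required
  compound_frequency: optional
annual_rate, principal, years


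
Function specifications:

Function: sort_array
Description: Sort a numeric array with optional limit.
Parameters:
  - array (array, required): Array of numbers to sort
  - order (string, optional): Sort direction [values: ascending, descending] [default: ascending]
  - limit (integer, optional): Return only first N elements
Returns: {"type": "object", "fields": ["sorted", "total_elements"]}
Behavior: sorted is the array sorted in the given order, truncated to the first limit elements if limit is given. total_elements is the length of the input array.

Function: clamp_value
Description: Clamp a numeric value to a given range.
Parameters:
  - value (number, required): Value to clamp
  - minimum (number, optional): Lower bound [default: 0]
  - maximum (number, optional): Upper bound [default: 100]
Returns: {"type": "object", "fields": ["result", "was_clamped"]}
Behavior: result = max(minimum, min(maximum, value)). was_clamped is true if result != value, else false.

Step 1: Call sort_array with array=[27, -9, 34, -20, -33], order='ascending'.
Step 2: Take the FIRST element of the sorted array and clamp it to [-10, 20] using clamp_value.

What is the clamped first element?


Step 1: sort_array(order=ascending)
  sorted: [-33, -20, -9, 27, 34]
  -> first element = -33
Step 2: clamp_value(value=-33, minimum=-10, maximum=20)
  result = max(-10, min(20, -33)) = max(-10, -33) = -10
  was_clamped = (-10 != -33) = true
  -> result = -10
-10


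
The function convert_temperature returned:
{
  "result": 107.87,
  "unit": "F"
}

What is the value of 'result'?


107.87


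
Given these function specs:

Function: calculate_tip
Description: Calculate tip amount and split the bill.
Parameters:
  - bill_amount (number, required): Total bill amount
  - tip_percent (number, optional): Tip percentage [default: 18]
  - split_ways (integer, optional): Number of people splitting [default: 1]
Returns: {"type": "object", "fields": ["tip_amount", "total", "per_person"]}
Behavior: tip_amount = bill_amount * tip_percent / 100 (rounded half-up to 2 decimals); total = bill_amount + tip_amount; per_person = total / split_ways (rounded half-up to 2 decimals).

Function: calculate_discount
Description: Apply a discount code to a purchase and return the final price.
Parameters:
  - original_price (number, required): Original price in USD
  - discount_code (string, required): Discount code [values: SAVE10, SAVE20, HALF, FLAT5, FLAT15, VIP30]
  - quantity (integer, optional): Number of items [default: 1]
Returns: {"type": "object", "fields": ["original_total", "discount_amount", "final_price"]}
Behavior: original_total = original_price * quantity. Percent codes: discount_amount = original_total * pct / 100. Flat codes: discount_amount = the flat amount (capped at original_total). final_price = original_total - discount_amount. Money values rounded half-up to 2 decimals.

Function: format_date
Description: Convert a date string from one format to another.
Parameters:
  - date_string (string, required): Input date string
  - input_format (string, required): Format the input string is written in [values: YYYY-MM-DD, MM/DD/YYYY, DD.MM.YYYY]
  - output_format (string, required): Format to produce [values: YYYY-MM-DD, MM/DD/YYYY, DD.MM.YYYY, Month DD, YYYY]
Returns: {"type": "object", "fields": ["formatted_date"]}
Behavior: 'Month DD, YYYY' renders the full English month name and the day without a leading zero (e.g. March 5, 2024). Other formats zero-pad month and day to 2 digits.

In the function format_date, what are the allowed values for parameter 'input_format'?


The format_date spec declares:
  - input_format (string, required): Format the input string is written in [values: YYYY-MM-DD, MM/DD/YYYY, DD.MM.YYYY]
Allowed values:
YYYY-MM-DD, MM/DD/YYYY, DD.MM.YYYY


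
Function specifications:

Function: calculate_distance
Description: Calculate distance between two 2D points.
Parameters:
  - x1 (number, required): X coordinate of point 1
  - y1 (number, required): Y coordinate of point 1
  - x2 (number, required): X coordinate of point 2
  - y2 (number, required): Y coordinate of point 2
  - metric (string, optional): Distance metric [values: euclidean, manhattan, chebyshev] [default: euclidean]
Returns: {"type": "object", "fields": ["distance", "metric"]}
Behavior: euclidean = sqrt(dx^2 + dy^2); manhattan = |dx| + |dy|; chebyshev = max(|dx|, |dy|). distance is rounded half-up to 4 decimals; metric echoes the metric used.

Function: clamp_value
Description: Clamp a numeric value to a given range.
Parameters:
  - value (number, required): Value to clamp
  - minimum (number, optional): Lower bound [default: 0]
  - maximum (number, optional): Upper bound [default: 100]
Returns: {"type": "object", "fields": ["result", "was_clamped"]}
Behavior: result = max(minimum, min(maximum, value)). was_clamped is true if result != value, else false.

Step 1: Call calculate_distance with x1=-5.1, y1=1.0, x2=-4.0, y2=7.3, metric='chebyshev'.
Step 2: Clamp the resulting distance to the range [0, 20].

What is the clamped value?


Step 1: calculate_distance (chebyshev)
  |dx| = |-4 - -5.1| = 1.1; |dy| = |7.3 - 1| = 6.3
  chebyshev: max(1.1, 6.3) = 6.3
  Round to 4 decimals: 6.3
  -> distance = 6.3
Step 2: clamp_value(value=6.3, minimum=0, maximum=20)
  result = max(0, min(20, 6.3)) = max(0, 6.3) = 6.3
  was_clamped = (6.3 != 6.3) = false
  -> result = 6.3
6.3


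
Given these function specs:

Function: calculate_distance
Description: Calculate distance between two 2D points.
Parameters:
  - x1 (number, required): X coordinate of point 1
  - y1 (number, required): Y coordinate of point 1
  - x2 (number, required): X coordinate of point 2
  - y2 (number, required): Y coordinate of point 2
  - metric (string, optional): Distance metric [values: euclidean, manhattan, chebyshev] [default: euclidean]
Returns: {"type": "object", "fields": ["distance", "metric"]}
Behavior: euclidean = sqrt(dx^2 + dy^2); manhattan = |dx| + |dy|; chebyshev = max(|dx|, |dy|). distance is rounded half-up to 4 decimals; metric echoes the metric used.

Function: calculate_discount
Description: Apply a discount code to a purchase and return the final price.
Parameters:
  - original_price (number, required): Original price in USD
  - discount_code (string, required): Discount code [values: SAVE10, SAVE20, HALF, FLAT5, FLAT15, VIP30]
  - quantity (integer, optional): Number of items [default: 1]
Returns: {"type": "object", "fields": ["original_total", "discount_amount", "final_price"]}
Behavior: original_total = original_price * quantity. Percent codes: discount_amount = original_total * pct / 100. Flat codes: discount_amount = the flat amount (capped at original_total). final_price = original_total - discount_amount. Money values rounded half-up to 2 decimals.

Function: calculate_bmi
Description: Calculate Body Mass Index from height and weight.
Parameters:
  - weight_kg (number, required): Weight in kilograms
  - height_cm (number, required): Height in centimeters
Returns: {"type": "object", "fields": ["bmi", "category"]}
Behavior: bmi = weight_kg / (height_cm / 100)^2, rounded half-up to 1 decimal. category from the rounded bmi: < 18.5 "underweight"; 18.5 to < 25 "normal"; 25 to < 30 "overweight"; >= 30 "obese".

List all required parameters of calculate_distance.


Parameters of calculate_distance and their required/optional flag:
  x1: required
  y1: required
  x2: required
  y2: required
  metric: optional
x1, x2, y1, y2


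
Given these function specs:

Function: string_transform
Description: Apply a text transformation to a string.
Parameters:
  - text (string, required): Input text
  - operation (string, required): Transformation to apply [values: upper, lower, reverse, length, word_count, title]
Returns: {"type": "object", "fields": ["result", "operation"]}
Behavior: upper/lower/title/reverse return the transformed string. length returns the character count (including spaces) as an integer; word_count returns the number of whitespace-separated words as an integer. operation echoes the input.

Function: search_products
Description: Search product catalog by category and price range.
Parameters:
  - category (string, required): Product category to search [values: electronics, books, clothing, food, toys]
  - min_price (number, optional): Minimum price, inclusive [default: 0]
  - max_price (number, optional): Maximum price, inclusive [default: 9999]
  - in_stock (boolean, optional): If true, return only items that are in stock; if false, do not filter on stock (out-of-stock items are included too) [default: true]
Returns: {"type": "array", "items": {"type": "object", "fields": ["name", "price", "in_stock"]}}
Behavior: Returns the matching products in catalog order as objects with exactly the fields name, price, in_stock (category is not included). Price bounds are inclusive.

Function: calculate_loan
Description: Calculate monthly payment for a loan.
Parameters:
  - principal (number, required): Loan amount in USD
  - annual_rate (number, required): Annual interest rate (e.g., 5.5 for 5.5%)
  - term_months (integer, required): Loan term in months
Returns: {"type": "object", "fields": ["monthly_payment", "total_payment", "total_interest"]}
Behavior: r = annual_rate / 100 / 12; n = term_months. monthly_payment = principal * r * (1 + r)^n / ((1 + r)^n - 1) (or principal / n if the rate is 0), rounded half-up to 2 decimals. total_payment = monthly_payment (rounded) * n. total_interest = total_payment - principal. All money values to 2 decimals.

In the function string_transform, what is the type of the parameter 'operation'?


The string_transform spec declares:
  - operation (string, required): Transformation to apply [values: upper, lower, reverse, length, word_count, title]
Type:
string


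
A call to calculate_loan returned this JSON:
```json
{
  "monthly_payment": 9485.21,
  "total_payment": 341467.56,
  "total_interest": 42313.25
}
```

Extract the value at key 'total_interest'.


42313.25


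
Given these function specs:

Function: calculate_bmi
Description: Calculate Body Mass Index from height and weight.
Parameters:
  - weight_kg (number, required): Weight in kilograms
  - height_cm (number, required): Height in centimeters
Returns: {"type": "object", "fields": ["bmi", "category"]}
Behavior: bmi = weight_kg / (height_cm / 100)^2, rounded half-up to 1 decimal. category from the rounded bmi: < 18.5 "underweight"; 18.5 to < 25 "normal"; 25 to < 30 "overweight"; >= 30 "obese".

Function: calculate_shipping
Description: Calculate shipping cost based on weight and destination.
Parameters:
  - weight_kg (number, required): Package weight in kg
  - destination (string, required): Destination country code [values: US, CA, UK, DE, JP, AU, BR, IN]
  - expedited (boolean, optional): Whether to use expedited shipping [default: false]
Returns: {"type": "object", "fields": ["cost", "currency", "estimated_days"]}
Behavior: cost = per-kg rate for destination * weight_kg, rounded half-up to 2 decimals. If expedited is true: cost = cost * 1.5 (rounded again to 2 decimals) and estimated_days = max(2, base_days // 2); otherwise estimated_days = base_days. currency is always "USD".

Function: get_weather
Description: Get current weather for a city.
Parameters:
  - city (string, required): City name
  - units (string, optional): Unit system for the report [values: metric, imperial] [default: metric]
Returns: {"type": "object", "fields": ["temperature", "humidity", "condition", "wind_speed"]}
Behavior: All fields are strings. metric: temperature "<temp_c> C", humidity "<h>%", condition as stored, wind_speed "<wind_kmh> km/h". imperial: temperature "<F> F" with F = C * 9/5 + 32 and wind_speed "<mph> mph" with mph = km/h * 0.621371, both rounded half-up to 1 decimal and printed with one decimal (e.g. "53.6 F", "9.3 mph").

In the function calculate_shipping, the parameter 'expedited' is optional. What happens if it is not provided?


The calculate_shipping spec declares:
  - expedited (boolean, optional): Whether to use expedited shipping [default: false]
It defaults to false


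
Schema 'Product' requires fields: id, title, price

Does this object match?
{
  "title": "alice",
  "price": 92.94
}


Checking required fields...
Missing: id
Invalid - missing required field 'id'


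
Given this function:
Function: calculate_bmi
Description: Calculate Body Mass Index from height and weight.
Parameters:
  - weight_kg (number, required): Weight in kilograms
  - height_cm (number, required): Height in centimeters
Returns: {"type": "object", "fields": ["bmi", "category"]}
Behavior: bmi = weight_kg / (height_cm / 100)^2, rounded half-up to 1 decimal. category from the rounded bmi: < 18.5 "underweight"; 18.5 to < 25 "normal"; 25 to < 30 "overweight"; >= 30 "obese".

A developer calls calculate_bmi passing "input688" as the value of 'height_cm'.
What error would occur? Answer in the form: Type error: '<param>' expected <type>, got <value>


Spec: 'height_cm' is declared as number; "input688" is a string.
Type error: 'height_cm' expected number, got "input688"


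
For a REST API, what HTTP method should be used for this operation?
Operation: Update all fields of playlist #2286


GET = read, POST = create, PUT = update/replace, DELETE = remove
This operation is an update/replace.
PUT


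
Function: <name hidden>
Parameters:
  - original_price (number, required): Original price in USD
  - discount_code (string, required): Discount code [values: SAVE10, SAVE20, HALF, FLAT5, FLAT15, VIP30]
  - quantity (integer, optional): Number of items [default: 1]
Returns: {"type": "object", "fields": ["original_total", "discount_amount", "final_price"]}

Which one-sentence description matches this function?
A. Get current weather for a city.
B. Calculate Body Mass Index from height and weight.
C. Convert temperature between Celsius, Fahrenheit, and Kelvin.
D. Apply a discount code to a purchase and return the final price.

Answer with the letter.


Parameters original_price, discount_code, quantity and return ["original_total", "discount_amount", "final_price"] fit: Apply a discount code to a purchase and return the final price.
D


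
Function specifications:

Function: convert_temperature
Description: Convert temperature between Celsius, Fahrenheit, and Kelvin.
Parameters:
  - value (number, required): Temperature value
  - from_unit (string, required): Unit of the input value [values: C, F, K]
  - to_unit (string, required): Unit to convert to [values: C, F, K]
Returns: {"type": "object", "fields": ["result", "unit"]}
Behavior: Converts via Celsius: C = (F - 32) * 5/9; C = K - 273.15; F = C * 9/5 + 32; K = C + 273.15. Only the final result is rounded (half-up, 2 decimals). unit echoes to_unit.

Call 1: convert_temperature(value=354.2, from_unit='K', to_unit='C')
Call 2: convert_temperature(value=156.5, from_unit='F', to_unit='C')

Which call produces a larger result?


Call 1:
  To C: 354.2 - 273.15 = 81.05
  Target is C: 81.05
  Round to 2 decimals: 81.05
  -> 81.05 C
Call 2:
  To C: (156.5 - 32) * 5/9 = 69.166667
  Target is C: 69.166667
  Round to 2 decimals: 69.17
  -> 69.17 C
Call 1 (81.05 C)


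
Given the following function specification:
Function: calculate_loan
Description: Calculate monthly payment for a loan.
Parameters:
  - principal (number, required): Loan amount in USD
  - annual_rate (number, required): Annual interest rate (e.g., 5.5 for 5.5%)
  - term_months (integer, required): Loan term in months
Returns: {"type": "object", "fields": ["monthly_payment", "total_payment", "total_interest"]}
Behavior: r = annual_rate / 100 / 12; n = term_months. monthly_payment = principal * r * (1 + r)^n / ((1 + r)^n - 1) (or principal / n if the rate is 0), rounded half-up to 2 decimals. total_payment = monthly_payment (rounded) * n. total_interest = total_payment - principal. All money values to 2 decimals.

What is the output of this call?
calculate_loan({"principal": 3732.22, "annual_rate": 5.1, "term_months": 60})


r = 5.1 / 100 / 12 = 0.00425 (keep full precision)
(1 + r)^60 = 1.28976452
monthly_payment = 3732.22 * 0.00425 * 1.28976452 / (1.28976452 - 1) = 70.602713 -> 70.60
total_payment = 70.60 * 60 = 4236.00
total_interest = 4236.00 - 3732.22 = 503.78
Output:
{"monthly_payment": 70.6, "total_payment": 4236.0, "total_interest": 503.78}


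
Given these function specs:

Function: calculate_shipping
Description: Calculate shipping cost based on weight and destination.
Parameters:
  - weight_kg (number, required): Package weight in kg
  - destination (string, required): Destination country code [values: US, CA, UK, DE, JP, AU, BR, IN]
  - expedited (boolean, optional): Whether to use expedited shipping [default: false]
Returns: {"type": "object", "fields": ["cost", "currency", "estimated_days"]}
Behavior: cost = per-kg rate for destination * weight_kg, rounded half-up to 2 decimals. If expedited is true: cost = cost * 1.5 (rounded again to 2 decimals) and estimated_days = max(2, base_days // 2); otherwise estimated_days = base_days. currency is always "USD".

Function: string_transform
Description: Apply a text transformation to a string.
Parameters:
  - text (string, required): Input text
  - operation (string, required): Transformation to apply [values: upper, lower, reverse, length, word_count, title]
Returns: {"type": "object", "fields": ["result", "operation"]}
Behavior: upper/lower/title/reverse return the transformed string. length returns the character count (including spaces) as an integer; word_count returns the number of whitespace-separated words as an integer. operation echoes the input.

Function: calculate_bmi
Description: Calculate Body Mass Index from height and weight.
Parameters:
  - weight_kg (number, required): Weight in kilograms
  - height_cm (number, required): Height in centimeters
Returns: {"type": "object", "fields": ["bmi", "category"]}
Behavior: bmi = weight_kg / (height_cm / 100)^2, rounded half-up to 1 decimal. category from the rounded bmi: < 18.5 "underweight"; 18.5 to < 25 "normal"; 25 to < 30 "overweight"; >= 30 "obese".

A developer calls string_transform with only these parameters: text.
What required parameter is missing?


Required parameters: text, operation
Provided: text
Missing: operation
operation


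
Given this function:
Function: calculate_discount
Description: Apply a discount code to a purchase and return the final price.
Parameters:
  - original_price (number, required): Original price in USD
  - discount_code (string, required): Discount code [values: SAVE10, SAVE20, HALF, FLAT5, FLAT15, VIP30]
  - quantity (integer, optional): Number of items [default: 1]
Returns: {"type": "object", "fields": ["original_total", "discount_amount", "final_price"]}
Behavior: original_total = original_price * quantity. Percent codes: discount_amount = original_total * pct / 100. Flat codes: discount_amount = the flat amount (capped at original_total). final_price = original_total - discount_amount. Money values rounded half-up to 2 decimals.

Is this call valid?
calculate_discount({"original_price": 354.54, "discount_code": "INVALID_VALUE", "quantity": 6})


Checking parameter values...
Parameter 'discount_code' has value 'INVALID_VALUE' not in allowed: SAVE10, SAVE20, HALF, FLAT5, FLAT15, VIP30
Invalid - 'discount_code' must be one of SAVE10, SAVE20, HALF, FLAT5, FLAT15, VIP30


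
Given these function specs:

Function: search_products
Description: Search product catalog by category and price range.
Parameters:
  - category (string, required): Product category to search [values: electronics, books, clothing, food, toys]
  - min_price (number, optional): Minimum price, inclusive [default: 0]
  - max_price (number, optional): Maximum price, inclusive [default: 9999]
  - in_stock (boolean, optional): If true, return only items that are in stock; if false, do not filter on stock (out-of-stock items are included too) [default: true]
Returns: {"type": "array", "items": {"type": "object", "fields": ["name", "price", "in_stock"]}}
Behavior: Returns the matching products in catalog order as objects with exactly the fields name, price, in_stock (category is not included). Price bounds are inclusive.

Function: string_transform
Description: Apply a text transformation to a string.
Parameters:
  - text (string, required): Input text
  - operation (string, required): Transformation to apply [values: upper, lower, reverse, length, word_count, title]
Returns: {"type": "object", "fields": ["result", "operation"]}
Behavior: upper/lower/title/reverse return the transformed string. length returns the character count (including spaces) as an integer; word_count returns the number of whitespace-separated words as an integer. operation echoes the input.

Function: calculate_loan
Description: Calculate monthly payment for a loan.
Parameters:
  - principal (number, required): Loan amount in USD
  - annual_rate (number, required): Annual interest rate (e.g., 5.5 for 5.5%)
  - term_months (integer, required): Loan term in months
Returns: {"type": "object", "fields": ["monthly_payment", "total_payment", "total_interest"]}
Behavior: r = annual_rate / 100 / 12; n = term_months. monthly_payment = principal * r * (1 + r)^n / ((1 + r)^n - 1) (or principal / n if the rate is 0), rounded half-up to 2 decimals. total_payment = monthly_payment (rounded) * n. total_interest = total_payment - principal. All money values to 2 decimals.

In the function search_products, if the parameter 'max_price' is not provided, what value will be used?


The search_products spec declares:
  - max_price (number, optional): Maximum price, inclusive [default: 9999]
Default:
9999


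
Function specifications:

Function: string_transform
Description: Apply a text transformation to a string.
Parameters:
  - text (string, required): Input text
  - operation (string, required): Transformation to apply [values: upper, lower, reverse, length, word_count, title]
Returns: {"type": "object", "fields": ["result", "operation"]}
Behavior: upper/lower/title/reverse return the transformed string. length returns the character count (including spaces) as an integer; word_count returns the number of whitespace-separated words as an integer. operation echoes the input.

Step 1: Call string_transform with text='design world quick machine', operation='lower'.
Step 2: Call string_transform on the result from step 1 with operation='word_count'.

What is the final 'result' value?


Step 1: string_transform(text='design world quick machine', operation='lower')
  -> result = 'design world quick machine'
Step 2: string_transform(text='design world quick machine', operation='word_count')
  words: design, world, quick, machine -> 4
  -> result = 4
4


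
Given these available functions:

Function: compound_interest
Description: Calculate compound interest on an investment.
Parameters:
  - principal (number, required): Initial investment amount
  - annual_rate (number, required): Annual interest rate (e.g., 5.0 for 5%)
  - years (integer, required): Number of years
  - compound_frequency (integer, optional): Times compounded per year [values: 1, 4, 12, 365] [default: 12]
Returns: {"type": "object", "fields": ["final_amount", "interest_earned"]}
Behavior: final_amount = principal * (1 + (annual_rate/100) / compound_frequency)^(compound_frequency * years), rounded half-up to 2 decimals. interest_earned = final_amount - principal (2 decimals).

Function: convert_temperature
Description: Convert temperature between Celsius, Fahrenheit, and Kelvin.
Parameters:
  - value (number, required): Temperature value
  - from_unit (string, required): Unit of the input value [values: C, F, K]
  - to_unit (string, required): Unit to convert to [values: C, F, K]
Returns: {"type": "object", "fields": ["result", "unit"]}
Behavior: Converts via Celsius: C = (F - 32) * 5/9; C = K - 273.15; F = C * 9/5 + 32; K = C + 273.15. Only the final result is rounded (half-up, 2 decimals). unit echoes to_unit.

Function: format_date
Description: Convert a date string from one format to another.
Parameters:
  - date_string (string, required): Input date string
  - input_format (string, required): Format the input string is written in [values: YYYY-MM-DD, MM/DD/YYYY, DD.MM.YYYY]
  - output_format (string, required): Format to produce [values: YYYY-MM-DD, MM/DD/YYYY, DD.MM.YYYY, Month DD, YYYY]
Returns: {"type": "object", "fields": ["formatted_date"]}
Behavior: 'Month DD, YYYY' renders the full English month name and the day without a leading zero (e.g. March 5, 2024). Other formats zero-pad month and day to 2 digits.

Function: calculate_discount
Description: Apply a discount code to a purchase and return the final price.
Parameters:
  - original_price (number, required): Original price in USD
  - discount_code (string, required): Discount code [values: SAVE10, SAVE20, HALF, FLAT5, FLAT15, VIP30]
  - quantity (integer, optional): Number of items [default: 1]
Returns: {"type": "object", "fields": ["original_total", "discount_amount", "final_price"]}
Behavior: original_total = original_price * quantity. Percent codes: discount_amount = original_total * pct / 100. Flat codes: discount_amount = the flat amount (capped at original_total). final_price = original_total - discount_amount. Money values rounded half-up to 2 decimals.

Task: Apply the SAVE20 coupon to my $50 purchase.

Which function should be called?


The task needs a function whose description is: Apply a discount code to a purchase and return the final price.
calculate_discount


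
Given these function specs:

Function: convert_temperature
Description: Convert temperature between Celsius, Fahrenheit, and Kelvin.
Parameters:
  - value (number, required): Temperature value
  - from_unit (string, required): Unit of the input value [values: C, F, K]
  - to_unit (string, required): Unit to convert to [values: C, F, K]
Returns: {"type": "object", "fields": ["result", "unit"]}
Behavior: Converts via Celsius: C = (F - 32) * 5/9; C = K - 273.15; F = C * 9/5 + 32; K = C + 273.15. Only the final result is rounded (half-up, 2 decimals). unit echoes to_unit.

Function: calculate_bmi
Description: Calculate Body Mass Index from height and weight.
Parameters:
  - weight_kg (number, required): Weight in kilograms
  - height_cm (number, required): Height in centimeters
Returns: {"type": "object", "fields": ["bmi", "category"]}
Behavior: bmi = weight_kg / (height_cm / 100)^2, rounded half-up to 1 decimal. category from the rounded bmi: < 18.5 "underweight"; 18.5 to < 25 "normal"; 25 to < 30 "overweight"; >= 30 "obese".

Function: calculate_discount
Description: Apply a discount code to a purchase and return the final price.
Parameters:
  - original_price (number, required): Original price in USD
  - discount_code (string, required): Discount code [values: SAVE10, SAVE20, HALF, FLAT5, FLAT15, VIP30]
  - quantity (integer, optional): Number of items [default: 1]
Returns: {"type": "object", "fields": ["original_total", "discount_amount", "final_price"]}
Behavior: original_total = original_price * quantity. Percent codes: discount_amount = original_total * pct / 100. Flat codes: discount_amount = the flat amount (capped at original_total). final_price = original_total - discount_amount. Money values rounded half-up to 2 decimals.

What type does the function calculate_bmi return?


The calculate_bmi spec declares Returns: {"type": "object", "fields": ["bmi", "category"]}
Type:
object
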